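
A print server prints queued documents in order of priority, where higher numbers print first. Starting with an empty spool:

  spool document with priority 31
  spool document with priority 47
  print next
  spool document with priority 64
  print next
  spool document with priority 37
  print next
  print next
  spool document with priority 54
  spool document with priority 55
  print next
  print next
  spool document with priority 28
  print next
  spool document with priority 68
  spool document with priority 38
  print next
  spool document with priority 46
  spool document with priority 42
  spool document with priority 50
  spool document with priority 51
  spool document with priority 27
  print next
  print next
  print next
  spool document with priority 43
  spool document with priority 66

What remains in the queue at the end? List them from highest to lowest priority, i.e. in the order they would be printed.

[66, 43, 42, 38, 27]

insert 31 → {31}
insert 47 → {47, 31}
print next → 47; now {31}
insert 64 → {64, 31}
print next → 64; now {31}
insert 37 → {37, 31}
print next → 37; now {31}
print next → 31; now {}
insert 54 → {54}
insert 55 → {55, 54}
print next → 55; now {54}
print next → 54; now {}
insert 28 → {28}
print next → 28; now {}
insert 68 → {68}
insert 38 → {68, 38}
print next → 68; now {38}
insert 46 → {46, 38}
insert 42 → {46, 42, 38}
insert 50 → {50, 46, 42, 38}
insert 51 → {51, 50, 46, 42, 38}
insert 27 → {51, 50, 46, 42, 38, 27}
print next → 51; now {50, 46, 42, 38, 27}
print next → 50; now {46, 42, 38, 27}
print next → 46; now {42, 38, 27}
insert 43 → {43, 42, 38, 27}
insert 66 → {66, 43, 42, 38, 27}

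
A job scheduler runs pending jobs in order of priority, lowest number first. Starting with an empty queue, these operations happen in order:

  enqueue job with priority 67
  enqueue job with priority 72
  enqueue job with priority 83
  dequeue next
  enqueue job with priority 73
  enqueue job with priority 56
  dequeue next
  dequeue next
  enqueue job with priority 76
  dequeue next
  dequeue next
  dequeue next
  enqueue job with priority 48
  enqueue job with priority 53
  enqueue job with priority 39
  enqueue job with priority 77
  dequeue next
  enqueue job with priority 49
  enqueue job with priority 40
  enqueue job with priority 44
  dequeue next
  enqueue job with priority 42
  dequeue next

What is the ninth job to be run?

42

insert 67 → {67}
insert 72 → {67, 72}
insert 83 → {67, 72, 83}
dequeue next → 67; now {72, 83}
insert 73 → {72, 73, 83}
insert 56 → {56, 72, 73, 83}
dequeue next → 56; now {72, 73, 83}
dequeue next → 72; now {73, 83}
insert 76 → {73, 76, 83}
dequeue next → 73; now {76, 83}
dequeue next → 76; now {83}
dequeue next → 83; now {}
insert 48 → {48}
insert 53 → {48, 53}
insert 39 → {39, 48, 53}
insert 77 → {39, 48, 53, 77}
dequeue next → 39; now {48, 53, 77}
insert 49 → {48, 49, 53, 77}
insert 40 → {40, 48, 49, 53, 77}
insert 44 → {40, 44, 48, 49, 53, 77}
dequeue next → 40; now {44, 48, 49, 53, 77}
insert 42 → {42, 44, 48, 49, 53, 77}
dequeue next → 42; now {44, 48, 49, 53, 77}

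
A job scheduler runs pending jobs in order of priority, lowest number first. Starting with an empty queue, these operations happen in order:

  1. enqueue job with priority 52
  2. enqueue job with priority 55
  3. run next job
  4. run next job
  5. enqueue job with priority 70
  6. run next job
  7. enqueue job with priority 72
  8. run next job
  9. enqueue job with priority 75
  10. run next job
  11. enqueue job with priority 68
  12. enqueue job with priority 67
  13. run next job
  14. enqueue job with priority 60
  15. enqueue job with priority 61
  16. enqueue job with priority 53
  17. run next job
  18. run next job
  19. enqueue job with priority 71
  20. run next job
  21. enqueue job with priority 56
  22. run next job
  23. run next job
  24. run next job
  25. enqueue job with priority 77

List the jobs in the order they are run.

insert 52 → {52}
insert 55 → {52, 55}
run next job → 52; now {55}
run next job → 55; now {}
insert 70 → {70}
run next job → 70; now {}
insert 72 → {72}
run next job → 72; now {}
insert 75 → {75}
run next job → 75; now {}
insert 68 → {68}
insert 67 → {67, 68}
run next job → 67; now {68}
insert 60 → {60, 68}
insert 61 → {60, 61, 68}
insert 53 → {53, 60, 61, 68}
run next job → 53; now {60, 61, 68}
run next job → 60; now {61, 68}
insert 71 → {61, 68, 71}
run next job → 61; now {68, 71}
insert 56 → {56, 68, 71}
run next job → 56; now {68, 71}
run next job → 68; now {71}
run next job → 71; now {}
insert 77 → {77}

52, 55, 70, 72, 75, 67, 53, 60, 61, 56, 68, 71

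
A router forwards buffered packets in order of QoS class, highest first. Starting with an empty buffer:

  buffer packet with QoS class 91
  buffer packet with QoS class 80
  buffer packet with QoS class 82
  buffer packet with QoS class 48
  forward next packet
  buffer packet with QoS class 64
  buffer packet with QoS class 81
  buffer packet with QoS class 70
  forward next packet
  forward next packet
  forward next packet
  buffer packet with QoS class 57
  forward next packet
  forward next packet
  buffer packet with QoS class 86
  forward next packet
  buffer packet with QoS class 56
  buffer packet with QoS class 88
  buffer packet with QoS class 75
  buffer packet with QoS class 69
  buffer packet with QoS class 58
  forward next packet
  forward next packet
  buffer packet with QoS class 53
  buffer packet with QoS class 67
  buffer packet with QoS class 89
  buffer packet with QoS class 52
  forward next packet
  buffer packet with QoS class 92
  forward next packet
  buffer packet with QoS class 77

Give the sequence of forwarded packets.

[91, 82, 81, 80, 70, 64, 86, 88, 75, 89, 92]

insert 91 → {91}
insert 80 → {91, 80}
insert 82 → {91, 82, 80}
insert 48 → {91, 82, 80, 48}
forward next packet → 91; now {82, 80, 48}
insert 64 → {82, 80, 64, 48}
insert 81 → {82, 81, 80, 64, 48}
insert 70 → {82, 81, 80, 70, 64, 48}
forward next packet → 82; now {81, 80, 70, 64, 48}
forward next packet → 81; now {80, 70, 64, 48}
forward next packet → 80; now {70, 64, 48}
insert 57 → {70, 64, 57, 48}
forward next packet → 70; now {64, 57, 48}
forward next packet → 64; now {57, 48}
insert 86 → {86, 57, 48}
forward next packet → 86; now {57, 48}
insert 56 → {57, 56, 48}
insert 88 → {88, 57, 56, 48}
insert 75 → {88, 75, 57, 56, 48}
insert 69 → {88, 75, 69, 57, 56, 48}
insert 58 → {88, 75, 69, 58, 57, 56, 48}
forward next packet → 88; now {75, 69, 58, 57, 56, 48}
forward next packet → 75; now {69, 58, 57, 56, 48}
insert 53 → {69, 58, 57, 56, 53, 48}
insert 67 → {69, 67, 58, 57, 56, 53, 48}
insert 89 → {89, 69, 67, 58, 57, 56, 53, 48}
insert 52 → {89, 69, 67, 58, 57, 56, 53, 52, 48}
forward next packet → 89; now {69, 67, 58, 57, 56, 53, 52, 48}
insert 92 → {92, 69, 67, 58, 57, 56, 53, 52, 48}
forward next packet → 92; now {69, 67, 58, 57, 56, 53, 52, 48}
insert 77 → {77, 69, 67, 58, 57, 56, 53, 52, 48}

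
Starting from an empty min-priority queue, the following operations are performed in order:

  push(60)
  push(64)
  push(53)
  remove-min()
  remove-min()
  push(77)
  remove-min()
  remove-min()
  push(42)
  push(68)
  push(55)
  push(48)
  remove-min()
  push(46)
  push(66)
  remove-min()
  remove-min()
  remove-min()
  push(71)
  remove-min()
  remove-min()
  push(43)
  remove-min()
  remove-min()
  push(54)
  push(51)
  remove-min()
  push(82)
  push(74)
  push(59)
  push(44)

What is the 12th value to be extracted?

71

insert 60 → {60}
insert 64 → {60, 64}
insert 53 → {53, 60, 64}
remove-min → 53; now {60, 64}
remove-min → 60; now {64}
insert 77 → {64, 77}
remove-min → 64; now {77}
remove-min → 77; now {}
insert 42 → {42}
insert 68 → {42, 68}
insert 55 → {42, 55, 68}
insert 48 → {42, 48, 55, 68}
remove-min → 42; now {48, 55, 68}
insert 46 → {46, 48, 55, 68}
insert 66 → {46, 48, 55, 66, 68}
remove-min → 46; now {48, 55, 66, 68}
remove-min → 48; now {55, 66, 68}
remove-min → 55; now {66, 68}
insert 71 → {66, 68, 71}
remove-min → 66; now {68, 71}
remove-min → 68; now {71}
insert 43 → {43, 71}
remove-min → 43; now {71}
remove-min → 71; now {}
insert 54 → {54}
insert 51 → {51, 54}
remove-min → 51; now {54}
insert 82 → {54, 82}
insert 74 → {54, 74, 82}
insert 59 → {54, 59, 74, 82}
insert 44 → {44, 54, 59, 74, 82}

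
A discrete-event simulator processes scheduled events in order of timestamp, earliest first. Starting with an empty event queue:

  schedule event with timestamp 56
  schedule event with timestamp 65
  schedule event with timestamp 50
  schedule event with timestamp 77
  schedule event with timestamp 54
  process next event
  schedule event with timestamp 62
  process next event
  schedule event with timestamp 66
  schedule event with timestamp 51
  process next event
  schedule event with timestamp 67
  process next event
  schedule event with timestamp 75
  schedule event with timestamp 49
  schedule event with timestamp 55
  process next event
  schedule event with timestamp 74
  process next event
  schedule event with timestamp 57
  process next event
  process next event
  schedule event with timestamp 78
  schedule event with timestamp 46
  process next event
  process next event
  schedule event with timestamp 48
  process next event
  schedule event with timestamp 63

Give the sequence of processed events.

insert 56 → {56}
insert 65 → {56, 65}
insert 50 → {50, 56, 65}
insert 77 → {50, 56, 65, 77}
insert 54 → {50, 54, 56, 65, 77}
process next event → 50; now {54, 56, 65, 77}
insert 62 → {54, 56, 62, 65, 77}
process next event → 54; now {56, 62, 65, 77}
insert 66 → {56, 62, 65, 66, 77}
insert 51 → {51, 56, 62, 65, 66, 77}
process next event → 51; now {56, 62, 65, 66, 77}
insert 67 → {56, 62, 65, 66, 67, 77}
process next event → 56; now {62, 65, 66, 67, 77}
insert 75 → {62, 65, 66, 67, 75, 77}
insert 49 → {49, 62, 65, 66, 67, 75, 77}
insert 55 → {49, 55, 62, 65, 66, 67, 75, 77}
process next event → 49; now {55, 62, 65, 66, 67, 75, 77}
insert 74 → {55, 62, 65, 66, 67, 74, 75, 77}
process next event → 55; now {62, 65, 66, 67, 74, 75, 77}
insert 57 → {57, 62, 65, 66, 67, 74, 75, 77}
process next event → 57; now {62, 65, 66, 67, 74, 75, 77}
process next event → 62; now {65, 66, 67, 74, 75, 77}
insert 78 → {65, 66, 67, 74, 75, 77, 78}
insert 46 → {46, 65, 66, 67, 74, 75, 77, 78}
process next event → 46; now {65, 66, 67, 74, 75, 77, 78}
process next event → 65; now {66, 67, 74, 75, 77, 78}
insert 48 → {48, 66, 67, 74, 75, 77, 78}
process next event → 48; now {66, 67, 74, 75, 77, 78}
insert 63 → {63, 66, 67, 74, 75, 77, 78}

50 → 54 → 51 → 56 → 49 → 55 → 57 → 62 → 46 → 65 → 48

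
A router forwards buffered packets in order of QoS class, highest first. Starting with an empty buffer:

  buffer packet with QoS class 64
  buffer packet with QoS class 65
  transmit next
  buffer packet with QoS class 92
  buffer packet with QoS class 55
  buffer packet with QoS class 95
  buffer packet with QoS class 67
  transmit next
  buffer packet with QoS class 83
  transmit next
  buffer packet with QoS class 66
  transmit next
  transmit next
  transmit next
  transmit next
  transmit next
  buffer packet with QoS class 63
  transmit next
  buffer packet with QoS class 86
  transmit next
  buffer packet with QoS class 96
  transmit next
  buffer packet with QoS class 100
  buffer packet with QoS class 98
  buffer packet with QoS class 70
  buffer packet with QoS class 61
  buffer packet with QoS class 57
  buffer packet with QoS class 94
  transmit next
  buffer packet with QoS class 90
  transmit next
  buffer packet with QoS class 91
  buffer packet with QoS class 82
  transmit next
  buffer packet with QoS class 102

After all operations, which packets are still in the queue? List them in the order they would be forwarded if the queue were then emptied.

[102, 91, 90, 82, 70, 61, 57]

insert 64 → {64}
insert 65 → {65, 64}
transmit next → 65; now {64}
insert 92 → {92, 64}
insert 55 → {92, 64, 55}
insert 95 → {95, 92, 64, 55}
insert 67 → {95, 92, 67, 64, 55}
transmit next → 95; now {92, 67, 64, 55}
insert 83 → {92, 83, 67, 64, 55}
transmit next → 92; now {83, 67, 64, 55}
insert 66 → {83, 67, 66, 64, 55}
transmit next → 83; now {67, 66, 64, 55}
transmit next → 67; now {66, 64, 55}
transmit next → 66; now {64, 55}
transmit next → 64; now {55}
transmit next → 55; now {}
insert 63 → {63}
transmit next → 63; now {}
insert 86 → {86}
transmit next → 86; now {}
insert 96 → {96}
transmit next → 96; now {}
insert 100 → {100}
insert 98 → {100, 98}
insert 70 → {100, 98, 70}
insert 61 → {100, 98, 70, 61}
insert 57 → {100, 98, 70, 61, 57}
insert 94 → {100, 98, 94, 70, 61, 57}
transmit next → 100; now {98, 94, 70, 61, 57}
insert 90 → {98, 94, 90, 70, 61, 57}
transmit next → 98; now {94, 90, 70, 61, 57}
insert 91 → {94, 91, 90, 70, 61, 57}
insert 82 → {94, 91, 90, 82, 70, 61, 57}
transmit next → 94; now {91, 90, 82, 70, 61, 57}
insert 102 → {102, 91, 90, 82, 70, 61, 57}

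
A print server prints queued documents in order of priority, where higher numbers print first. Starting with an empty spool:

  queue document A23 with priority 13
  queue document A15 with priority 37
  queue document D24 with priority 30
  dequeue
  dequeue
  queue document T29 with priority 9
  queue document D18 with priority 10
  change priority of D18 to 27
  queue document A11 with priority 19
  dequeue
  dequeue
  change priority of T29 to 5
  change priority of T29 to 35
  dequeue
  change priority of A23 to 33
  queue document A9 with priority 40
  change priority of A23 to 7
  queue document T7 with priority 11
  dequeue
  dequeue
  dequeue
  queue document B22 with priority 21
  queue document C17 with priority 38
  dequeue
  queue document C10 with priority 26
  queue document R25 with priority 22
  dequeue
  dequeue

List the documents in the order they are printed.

[A15, D24, D18, A11, T29, A9, T7, A23, C17, C10, R25]

add A23 (priority 13) → {A23:13}
add A15 (priority 37) → {A15:37, A23:13}
add D24 (priority 30) → {A15:37, D24:30, A23:13}
dequeue → A15; now {D24:30, A23:13}
dequeue → D24; now {A23:13}
add T29 (priority 9) → {A23:13, T29:9}
add D18 (priority 10) → {A23:13, D18:10, T29:9}
update D18 to priority 27 → {D18:27, A23:13, T29:9}
add A11 (priority 19) → {D18:27, A11:19, A23:13, T29:9}
dequeue → D18; now {A11:19, A23:13, T29:9}
dequeue → A11; now {A23:13, T29:9}
update T29 to priority 5 → {A23:13, T29:5}
update T29 to priority 35 → {T29:35, A23:13}
dequeue → T29; now {A23:13}
update A23 to priority 33 → {A23:33}
add A9 (priority 40) → {A9:40, A23:33}
update A23 to priority 7 → {A9:40, A23:7}
add T7 (priority 11) → {A9:40, T7:11, A23:7}
dequeue → A9; now {T7:11, A23:7}
dequeue → T7; now {A23:7}
dequeue → A23; now {}
add B22 (priority 21) → {B22:21}
add C17 (priority 38) → {C17:38, B22:21}
dequeue → C17; now {B22:21}
add C10 (priority 26) → {C10:26, B22:21}
add R25 (priority 22) → {C10:26, R25:22, B22:21}
dequeue → C10; now {R25:22, B22:21}
dequeue → R25; now {B22:21}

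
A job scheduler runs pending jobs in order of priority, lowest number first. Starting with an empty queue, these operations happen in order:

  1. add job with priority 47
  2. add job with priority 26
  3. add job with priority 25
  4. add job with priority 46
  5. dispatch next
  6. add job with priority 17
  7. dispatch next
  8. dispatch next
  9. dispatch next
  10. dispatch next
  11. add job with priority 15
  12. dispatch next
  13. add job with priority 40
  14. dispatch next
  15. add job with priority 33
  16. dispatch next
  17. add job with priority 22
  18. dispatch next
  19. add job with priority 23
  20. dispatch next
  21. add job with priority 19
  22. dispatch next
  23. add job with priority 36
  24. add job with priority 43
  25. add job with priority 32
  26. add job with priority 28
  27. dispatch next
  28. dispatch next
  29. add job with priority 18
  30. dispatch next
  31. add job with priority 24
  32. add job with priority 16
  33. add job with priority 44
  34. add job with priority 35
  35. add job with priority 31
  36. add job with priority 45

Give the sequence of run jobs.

insert 47 → {47}
insert 26 → {26, 47}
insert 25 → {25, 26, 47}
insert 46 → {25, 26, 46, 47}
dispatch next → 25; now {26, 46, 47}
insert 17 → {17, 26, 46, 47}
dispatch next → 17; now {26, 46, 47}
dispatch next → 26; now {46, 47}
dispatch next → 46; now {47}
dispatch next → 47; now {}
insert 15 → {15}
dispatch next → 15; now {}
insert 40 → {40}
dispatch next → 40; now {}
insert 33 → {33}
dispatch next → 33; now {}
insert 22 → {22}
dispatch next → 22; now {}
insert 23 → {23}
dispatch next → 23; now {}
insert 19 → {19}
dispatch next → 19; now {}
insert 36 → {36}
insert 43 → {36, 43}
insert 32 → {32, 36, 43}
insert 28 → {28, 32, 36, 43}
dispatch next → 28; now {32, 36, 43}
dispatch next → 32; now {36, 43}
insert 18 → {18, 36, 43}
dispatch next → 18; now {36, 43}
insert 24 → {24, 36, 43}
insert 16 → {16, 24, 36, 43}
insert 44 → {16, 24, 36, 43, 44}
insert 35 → {16, 24, 35, 36, 43, 44}
insert 31 → {16, 24, 31, 35, 36, 43, 44}
insert 45 → {16, 24, 31, 35, 36, 43, 44, 45}

[25, 17, 26, 46, 47, 15, 40, 33, 22, 23, 19, 28, 32, 18]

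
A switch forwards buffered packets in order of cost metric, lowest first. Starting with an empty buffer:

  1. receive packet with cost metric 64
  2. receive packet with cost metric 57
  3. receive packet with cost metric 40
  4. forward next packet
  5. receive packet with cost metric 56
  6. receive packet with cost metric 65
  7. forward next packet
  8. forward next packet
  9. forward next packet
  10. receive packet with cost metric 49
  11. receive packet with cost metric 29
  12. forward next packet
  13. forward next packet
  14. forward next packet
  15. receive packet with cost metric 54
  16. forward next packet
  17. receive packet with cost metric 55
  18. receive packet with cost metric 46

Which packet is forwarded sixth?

49

insert 64 → {64}
insert 57 → {57, 64}
insert 40 → {40, 57, 64}
forward next packet → 40; now {57, 64}
insert 56 → {56, 57, 64}
insert 65 → {56, 57, 64, 65}
forward next packet → 56; now {57, 64, 65}
forward next packet → 57; now {64, 65}
forward next packet → 64; now {65}
insert 49 → {49, 65}
insert 29 → {29, 49, 65}
forward next packet → 29; now {49, 65}
forward next packet → 49; now {65}
forward next packet → 65; now {}
insert 54 → {54}
forward next packet → 54; now {}
insert 55 → {55}
insert 46 → {46, 55}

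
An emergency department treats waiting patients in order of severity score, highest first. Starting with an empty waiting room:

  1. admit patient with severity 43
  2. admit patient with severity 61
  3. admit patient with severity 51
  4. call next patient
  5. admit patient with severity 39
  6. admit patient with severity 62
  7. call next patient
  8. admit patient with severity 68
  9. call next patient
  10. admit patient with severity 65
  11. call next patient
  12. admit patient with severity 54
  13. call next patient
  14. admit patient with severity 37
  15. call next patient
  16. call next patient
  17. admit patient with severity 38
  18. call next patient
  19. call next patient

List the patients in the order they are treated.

insert 43 → {43}
insert 61 → {61, 43}
insert 51 → {61, 51, 43}
call next patient → 61; now {51, 43}
insert 39 → {51, 43, 39}
insert 62 → {62, 51, 43, 39}
call next patient → 62; now {51, 43, 39}
insert 68 → {68, 51, 43, 39}
call next patient → 68; now {51, 43, 39}
insert 65 → {65, 51, 43, 39}
call next patient → 65; now {51, 43, 39}
insert 54 → {54, 51, 43, 39}
call next patient → 54; now {51, 43, 39}
insert 37 → {51, 43, 39, 37}
call next patient → 51; now {43, 39, 37}
call next patient → 43; now {39, 37}
insert 38 → {39, 38, 37}
call next patient → 39; now {38, 37}
call next patient → 38; now {37}

61, 62, 68, 65, 54, 51, 43, 39, 38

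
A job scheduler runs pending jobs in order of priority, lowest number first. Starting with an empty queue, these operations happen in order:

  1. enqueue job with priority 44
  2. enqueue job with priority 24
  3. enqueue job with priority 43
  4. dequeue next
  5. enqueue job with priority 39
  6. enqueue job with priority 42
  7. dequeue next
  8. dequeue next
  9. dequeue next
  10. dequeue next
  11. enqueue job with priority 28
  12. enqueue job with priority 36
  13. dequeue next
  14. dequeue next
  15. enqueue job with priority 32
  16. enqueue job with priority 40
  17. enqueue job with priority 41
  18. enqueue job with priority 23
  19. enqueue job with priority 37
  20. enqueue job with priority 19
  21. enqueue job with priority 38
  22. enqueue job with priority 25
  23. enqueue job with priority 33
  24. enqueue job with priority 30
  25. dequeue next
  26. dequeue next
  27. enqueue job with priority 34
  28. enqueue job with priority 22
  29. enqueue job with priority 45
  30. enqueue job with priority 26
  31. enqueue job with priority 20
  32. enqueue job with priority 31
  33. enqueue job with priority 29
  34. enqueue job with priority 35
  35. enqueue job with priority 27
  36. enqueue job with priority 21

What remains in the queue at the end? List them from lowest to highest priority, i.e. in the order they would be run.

insert 44 → {44}
insert 24 → {24, 44}
insert 43 → {24, 43, 44}
dequeue next → 24; now {43, 44}
insert 39 → {39, 43, 44}
insert 42 → {39, 42, 43, 44}
dequeue next → 39; now {42, 43, 44}
dequeue next → 42; now {43, 44}
dequeue next → 43; now {44}
dequeue next → 44; now {}
insert 28 → {28}
insert 36 → {28, 36}
dequeue next → 28; now {36}
dequeue next → 36; now {}
insert 32 → {32}
insert 40 → {32, 40}
insert 41 → {32, 40, 41}
insert 23 → {23, 32, 40, 41}
insert 37 → {23, 32, 37, 40, 41}
insert 19 → {19, 23, 32, 37, 40, 41}
insert 38 → {19, 23, 32, 37, 38, 40, 41}
insert 25 → {19, 23, 25, 32, 37, 38, 40, 41}
insert 33 → {19, 23, 25, 32, 33, 37, 38, 40, 41}
insert 30 → {19, 23, 25, 30, 32, 33, 37, 38, 40, 41}
dequeue next → 19; now {23, 25, 30, 32, 33, 37, 38, 40, 41}
dequeue next → 23; now {25, 30, 32, 33, 37, 38, 40, 41}
insert 34 → {25, 30, 32, 33, 34, 37, 38, 40, 41}
insert 22 → {22, 25, 30, 32, 33, 34, 37, 38, 40, 41}
insert 45 → {22, 25, 30, 32, 33, 34, 37, 38, 40, 41, 45}
insert 26 → {22, 25, 26, 30, 32, 33, 34, 37, 38, 40, 41, 45}
insert 20 → {20, 22, 25, 26, 30, 32, 33, 34, 37, 38, 40, 41, 45}
insert 31 → {20, 22, 25, 26, 30, 31, 32, 33, 34, 37, 38, 40, 41, 45}
insert 29 → {20, 22, 25, 26, 29, 30, 31, 32, 33, 34, 37, 38, 40, 41, 45}
insert 35 → {20, 22, 25, 26, 29, 30, 31, 32, 33, 34, 35, 37, 38, 40, 41, 45}
insert 27 → {20, 22, 25, 26, 27, 29, 30, 31, 32, 33, 34, 35, 37, 38, 40, 41, 45}
insert 21 → {20, 21, 22, 25, 26, 27, 29, 30, 31, 32, 33, 34, 35, 37, 38, 40, 41, 45}

20 → 21 → 22 → 25 → 26 → 27 → 29 → 30 → 31 → 32 → 33 → 34 → 35 → 37 → 38 → 40 → 41 → 45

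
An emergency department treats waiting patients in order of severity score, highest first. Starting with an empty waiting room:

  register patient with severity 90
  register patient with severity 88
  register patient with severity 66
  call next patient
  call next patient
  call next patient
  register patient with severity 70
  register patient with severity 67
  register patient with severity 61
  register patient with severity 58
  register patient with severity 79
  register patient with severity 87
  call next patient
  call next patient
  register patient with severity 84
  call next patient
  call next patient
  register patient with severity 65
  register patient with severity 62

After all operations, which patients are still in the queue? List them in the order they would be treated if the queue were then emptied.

insert 90 → {90}
insert 88 → {90, 88}
insert 66 → {90, 88, 66}
call next patient → 90; now {88, 66}
call next patient → 88; now {66}
call next patient → 66; now {}
insert 70 → {70}
insert 67 → {70, 67}
insert 61 → {70, 67, 61}
insert 58 → {70, 67, 61, 58}
insert 79 → {79, 70, 67, 61, 58}
insert 87 → {87, 79, 70, 67, 61, 58}
call next patient → 87; now {79, 70, 67, 61, 58}
call next patient → 79; now {70, 67, 61, 58}
insert 84 → {84, 70, 67, 61, 58}
call next patient → 84; now {70, 67, 61, 58}
call next patient → 70; now {67, 61, 58}
insert 65 → {67, 65, 61, 58}
insert 62 → {67, 65, 62, 61, 58}

[67, 65, 62, 61, 58]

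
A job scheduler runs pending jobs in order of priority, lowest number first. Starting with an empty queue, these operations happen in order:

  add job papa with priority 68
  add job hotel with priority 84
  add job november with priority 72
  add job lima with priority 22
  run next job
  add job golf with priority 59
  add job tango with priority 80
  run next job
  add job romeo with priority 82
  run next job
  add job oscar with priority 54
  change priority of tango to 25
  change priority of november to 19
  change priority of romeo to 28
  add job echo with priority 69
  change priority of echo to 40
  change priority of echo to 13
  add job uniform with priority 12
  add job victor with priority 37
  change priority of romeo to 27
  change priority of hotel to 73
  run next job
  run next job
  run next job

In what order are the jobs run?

add papa (priority 68) → {papa:68}
add hotel (priority 84) → {papa:68, hotel:84}
add november (priority 72) → {papa:68, november:72, hotel:84}
add lima (priority 22) → {lima:22, papa:68, november:72, hotel:84}
run next job → lima; now {papa:68, november:72, hotel:84}
add golf (priority 59) → {golf:59, papa:68, november:72, hotel:84}
add tango (priority 80) → {golf:59, papa:68, november:72, tango:80, hotel:84}
run next job → golf; now {papa:68, november:72, tango:80, hotel:84}
add romeo (priority 82) → {papa:68, november:72, tango:80, romeo:82, hotel:84}
run next job → papa; now {november:72, tango:80, romeo:82, hotel:84}
add oscar (priority 54) → {oscar:54, november:72, tango:80, romeo:82, hotel:84}
update tango to priority 25 → {tango:25, oscar:54, november:72, romeo:82, hotel:84}
update november to priority 19 → {november:19, tango:25, oscar:54, romeo:82, hotel:84}
update romeo to priority 28 → {november:19, tango:25, romeo:28, oscar:54, hotel:84}
add echo (priority 69) → {november:19, tango:25, romeo:28, oscar:54, echo:69, hotel:84}
update echo to priority 40 → {november:19, tango:25, romeo:28, echo:40, oscar:54, hotel:84}
update echo to priority 13 → {echo:13, november:19, tango:25, romeo:28, oscar:54, hotel:84}
add uniform (priority 12) → {uniform:12, echo:13, november:19, tango:25, romeo:28, oscar:54, hotel:84}
add victor (priority 37) → {uniform:12, echo:13, november:19, tango:25, romeo:28, victor:37, oscar:54, hotel:84}
update romeo to priority 27 → {uniform:12, echo:13, november:19, tango:25, romeo:27, victor:37, oscar:54, hotel:84}
update hotel to priority 73 → {uniform:12, echo:13, november:19, tango:25, romeo:27, victor:37, oscar:54, hotel:73}
run next job → uniform; now {echo:13, november:19, tango:25, romeo:27, victor:37, oscar:54, hotel:73}
run next job → echo; now {november:19, tango:25, romeo:27, victor:37, oscar:54, hotel:73}
run next job → november; now {tango:25, romeo:27, victor:37, oscar:54, hotel:73}

lima → golf → papa → uniform → echo → november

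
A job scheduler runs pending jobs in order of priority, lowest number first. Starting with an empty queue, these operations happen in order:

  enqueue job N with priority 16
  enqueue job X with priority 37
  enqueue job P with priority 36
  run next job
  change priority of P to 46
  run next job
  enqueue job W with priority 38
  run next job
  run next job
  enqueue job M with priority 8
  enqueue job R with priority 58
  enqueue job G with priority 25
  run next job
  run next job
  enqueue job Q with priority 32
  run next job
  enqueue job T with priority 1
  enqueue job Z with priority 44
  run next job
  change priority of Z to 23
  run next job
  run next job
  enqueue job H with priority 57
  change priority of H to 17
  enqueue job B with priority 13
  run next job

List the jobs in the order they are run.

add N (priority 16) → {N:16}
add X (priority 37) → {N:16, X:37}
add P (priority 36) → {N:16, P:36, X:37}
run next job → N; now {P:36, X:37}
update P to priority 46 → {X:37, P:46}
run next job → X; now {P:46}
add W (priority 38) → {W:38, P:46}
run next job → W; now {P:46}
run next job → P; now {}
add M (priority 8) → {M:8}
add R (priority 58) → {M:8, R:58}
add G (priority 25) → {M:8, G:25, R:58}
run next job → M; now {G:25, R:58}
run next job → G; now {R:58}
add Q (priority 32) → {Q:32, R:58}
run next job → Q; now {R:58}
add T (priority 1) → {T:1, R:58}
add Z (priority 44) → {T:1, Z:44, R:58}
run next job → T; now {Z:44, R:58}
update Z to priority 23 → {Z:23, R:58}
run next job → Z; now {R:58}
run next job → R; now {}
add H (priority 57) → {H:57}
update H to priority 17 → {H:17}
add B (priority 13) → {B:13, H:17}
run next job → B; now {H:17}

N, X, W, P, M, G, Q, T, Z, R, B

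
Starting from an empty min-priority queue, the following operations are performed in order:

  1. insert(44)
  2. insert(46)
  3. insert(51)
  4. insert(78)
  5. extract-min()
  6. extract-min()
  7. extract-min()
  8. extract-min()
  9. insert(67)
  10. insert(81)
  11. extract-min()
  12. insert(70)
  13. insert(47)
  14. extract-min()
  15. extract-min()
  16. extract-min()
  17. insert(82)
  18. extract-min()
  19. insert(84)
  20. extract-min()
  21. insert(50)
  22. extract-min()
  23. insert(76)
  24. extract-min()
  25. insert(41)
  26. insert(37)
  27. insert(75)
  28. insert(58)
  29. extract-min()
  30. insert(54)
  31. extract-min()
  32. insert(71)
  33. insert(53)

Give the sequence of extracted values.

insert 44 → {44}
insert 46 → {44, 46}
insert 51 → {44, 46, 51}
insert 78 → {44, 46, 51, 78}
extract-min → 44; now {46, 51, 78}
extract-min → 46; now {51, 78}
extract-min → 51; now {78}
extract-min → 78; now {}
insert 67 → {67}
insert 81 → {67, 81}
extract-min → 67; now {81}
insert 70 → {70, 81}
insert 47 → {47, 70, 81}
extract-min → 47; now {70, 81}
extract-min → 70; now {81}
extract-min → 81; now {}
insert 82 → {82}
extract-min → 82; now {}
insert 84 → {84}
extract-min → 84; now {}
insert 50 → {50}
extract-min → 50; now {}
insert 76 → {76}
extract-min → 76; now {}
insert 41 → {41}
insert 37 → {37, 41}
insert 75 → {37, 41, 75}
insert 58 → {37, 41, 58, 75}
extract-min → 37; now {41, 58, 75}
insert 54 → {41, 54, 58, 75}
extract-min → 41; now {54, 58, 75}
insert 71 → {54, 58, 71, 75}
insert 53 → {53, 54, 58, 71, 75}

[44, 46, 51, 78, 67, 47, 70, 81, 82, 84, 50, 76, 37, 41]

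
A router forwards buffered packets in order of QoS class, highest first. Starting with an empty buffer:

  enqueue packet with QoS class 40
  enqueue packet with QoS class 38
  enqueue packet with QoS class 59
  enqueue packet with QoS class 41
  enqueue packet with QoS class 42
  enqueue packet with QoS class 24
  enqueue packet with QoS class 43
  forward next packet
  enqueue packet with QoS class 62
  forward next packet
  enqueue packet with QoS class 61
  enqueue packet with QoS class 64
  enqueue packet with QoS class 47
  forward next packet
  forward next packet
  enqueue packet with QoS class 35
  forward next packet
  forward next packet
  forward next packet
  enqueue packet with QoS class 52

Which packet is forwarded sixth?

43

insert 40 → {40}
insert 38 → {40, 38}
insert 59 → {59, 40, 38}
insert 41 → {59, 41, 40, 38}
insert 42 → {59, 42, 41, 40, 38}
insert 24 → {59, 42, 41, 40, 38, 24}
insert 43 → {59, 43, 42, 41, 40, 38, 24}
forward next packet → 59; now {43, 42, 41, 40, 38, 24}
insert 62 → {62, 43, 42, 41, 40, 38, 24}
forward next packet → 62; now {43, 42, 41, 40, 38, 24}
insert 61 → {61, 43, 42, 41, 40, 38, 24}
insert 64 → {64, 61, 43, 42, 41, 40, 38, 24}
insert 47 → {64, 61, 47, 43, 42, 41, 40, 38, 24}
forward next packet → 64; now {61, 47, 43, 42, 41, 40, 38, 24}
forward next packet → 61; now {47, 43, 42, 41, 40, 38, 24}
insert 35 → {47, 43, 42, 41, 40, 38, 35, 24}
forward next packet → 47; now {43, 42, 41, 40, 38, 35, 24}
forward next packet → 43; now {42, 41, 40, 38, 35, 24}
forward next packet → 42; now {41, 40, 38, 35, 24}
insert 52 → {52, 41, 40, 38, 35, 24}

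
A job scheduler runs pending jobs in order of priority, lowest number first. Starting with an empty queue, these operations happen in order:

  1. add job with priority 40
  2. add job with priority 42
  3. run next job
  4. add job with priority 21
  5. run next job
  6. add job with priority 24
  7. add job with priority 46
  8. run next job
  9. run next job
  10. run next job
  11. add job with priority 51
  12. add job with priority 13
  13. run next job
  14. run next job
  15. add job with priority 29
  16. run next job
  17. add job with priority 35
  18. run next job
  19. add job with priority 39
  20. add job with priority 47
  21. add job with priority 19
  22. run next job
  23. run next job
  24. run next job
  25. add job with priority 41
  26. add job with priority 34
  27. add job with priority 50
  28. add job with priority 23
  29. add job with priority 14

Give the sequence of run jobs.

insert 40 → {40}
insert 42 → {40, 42}
run next job → 40; now {42}
insert 21 → {21, 42}
run next job → 21; now {42}
insert 24 → {24, 42}
insert 46 → {24, 42, 46}
run next job → 24; now {42, 46}
run next job → 42; now {46}
run next job → 46; now {}
insert 51 → {51}
insert 13 → {13, 51}
run next job → 13; now {51}
run next job → 51; now {}
insert 29 → {29}
run next job → 29; now {}
insert 35 → {35}
run next job → 35; now {}
insert 39 → {39}
insert 47 → {39, 47}
insert 19 → {19, 39, 47}
run next job → 19; now {39, 47}
run next job → 39; now {47}
run next job → 47; now {}
insert 41 → {41}
insert 34 → {34, 41}
insert 50 → {34, 41, 50}
insert 23 → {23, 34, 41, 50}
insert 14 → {14, 23, 34, 41, 50}

[40, 21, 24, 42, 46, 13, 51, 29, 35, 19, 39, 47]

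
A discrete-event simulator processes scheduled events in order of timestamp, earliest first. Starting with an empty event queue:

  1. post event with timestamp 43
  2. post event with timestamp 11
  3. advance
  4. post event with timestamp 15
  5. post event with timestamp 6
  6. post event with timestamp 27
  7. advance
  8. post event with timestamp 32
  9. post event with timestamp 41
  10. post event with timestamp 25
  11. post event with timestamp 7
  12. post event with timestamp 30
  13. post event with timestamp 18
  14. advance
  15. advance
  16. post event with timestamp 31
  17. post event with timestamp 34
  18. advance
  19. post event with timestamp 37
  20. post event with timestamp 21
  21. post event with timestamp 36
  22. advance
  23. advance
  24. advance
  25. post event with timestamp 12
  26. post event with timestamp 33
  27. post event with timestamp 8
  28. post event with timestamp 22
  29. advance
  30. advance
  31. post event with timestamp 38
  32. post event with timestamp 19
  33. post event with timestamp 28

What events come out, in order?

11, 6, 7, 15, 18, 21, 25, 27, 8, 12

insert 43 → {43}
insert 11 → {11, 43}
advance → 11; now {43}
insert 15 → {15, 43}
insert 6 → {6, 15, 43}
insert 27 → {6, 15, 27, 43}
advance → 6; now {15, 27, 43}
insert 32 → {15, 27, 32, 43}
insert 41 → {15, 27, 32, 41, 43}
insert 25 → {15, 25, 27, 32, 41, 43}
insert 7 → {7, 15, 25, 27, 32, 41, 43}
insert 30 → {7, 15, 25, 27, 30, 32, 41, 43}
insert 18 → {7, 15, 18, 25, 27, 30, 32, 41, 43}
advance → 7; now {15, 18, 25, 27, 30, 32, 41, 43}
advance → 15; now {18, 25, 27, 30, 32, 41, 43}
insert 31 → {18, 25, 27, 30, 31, 32, 41, 43}
insert 34 → {18, 25, 27, 30, 31, 32, 34, 41, 43}
advance → 18; now {25, 27, 30, 31, 32, 34, 41, 43}
insert 37 → {25, 27, 30, 31, 32, 34, 37, 41, 43}
insert 21 → {21, 25, 27, 30, 31, 32, 34, 37, 41, 43}
insert 36 → {21, 25, 27, 30, 31, 32, 34, 36, 37, 41, 43}
advance → 21; now {25, 27, 30, 31, 32, 34, 36, 37, 41, 43}
advance → 25; now {27, 30, 31, 32, 34, 36, 37, 41, 43}
advance → 27; now {30, 31, 32, 34, 36, 37, 41, 43}
insert 12 → {12, 30, 31, 32, 34, 36, 37, 41, 43}
insert 33 → {12, 30, 31, 32, 33, 34, 36, 37, 41, 43}
insert 8 → {8, 12, 30, 31, 32, 33, 34, 36, 37, 41, 43}
insert 22 → {8, 12, 22, 30, 31, 32, 33, 34, 36, 37, 41, 43}
advance → 8; now {12, 22, 30, 31, 32, 33, 34, 36, 37, 41, 43}
advance → 12; now {22, 30, 31, 32, 33, 34, 36, 37, 41, 43}
insert 38 → {22, 30, 31, 32, 33, 34, 36, 37, 38, 41, 43}
insert 19 → {19, 22, 30, 31, 32, 33, 34, 36, 37, 38, 41, 43}
insert 28 → {19, 22, 28, 30, 31, 32, 33, 34, 36, 37, 38, 41, 43}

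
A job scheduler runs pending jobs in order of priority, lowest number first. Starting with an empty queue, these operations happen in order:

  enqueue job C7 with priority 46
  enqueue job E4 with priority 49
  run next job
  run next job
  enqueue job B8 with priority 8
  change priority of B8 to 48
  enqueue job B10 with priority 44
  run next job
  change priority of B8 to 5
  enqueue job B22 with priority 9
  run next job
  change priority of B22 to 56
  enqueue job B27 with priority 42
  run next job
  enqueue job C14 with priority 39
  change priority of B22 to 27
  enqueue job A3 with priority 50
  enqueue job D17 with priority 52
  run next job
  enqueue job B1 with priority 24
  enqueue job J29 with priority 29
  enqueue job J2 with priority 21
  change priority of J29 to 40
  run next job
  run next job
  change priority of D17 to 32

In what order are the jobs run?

add C7 (priority 46) → {C7:46}
add E4 (priority 49) → {C7:46, E4:49}
run next job → C7; now {E4:49}
run next job → E4; now {}
add B8 (priority 8) → {B8:8}
update B8 to priority 48 → {B8:48}
add B10 (priority 44) → {B10:44, B8:48}
run next job → B10; now {B8:48}
update B8 to priority 5 → {B8:5}
add B22 (priority 9) → {B8:5, B22:9}
run next job → B8; now {B22:9}
update B22 to priority 56 → {B22:56}
add B27 (priority 42) → {B27:42, B22:56}
run next job → B27; now {B22:56}
add C14 (priority 39) → {C14:39, B22:56}
update B22 to priority 27 → {B22:27, C14:39}
add A3 (priority 50) → {B22:27, C14:39, A3:50}
add D17 (priority 52) → {B22:27, C14:39, A3:50, D17:52}
run next job → B22; now {C14:39, A3:50, D17:52}
add B1 (priority 24) → {B1:24, C14:39, A3:50, D17:52}
add J29 (priority 29) → {B1:24, J29:29, C14:39, A3:50, D17:52}
add J2 (priority 21) → {J2:21, B1:24, J29:29, C14:39, A3:50, D17:52}
update J29 to priority 40 → {J2:21, B1:24, C14:39, J29:40, A3:50, D17:52}
run next job → J2; now {B1:24, C14:39, J29:40, A3:50, D17:52}
run next job → B1; now {C14:39, J29:40, A3:50, D17:52}
update D17 to priority 32 → {D17:32, C14:39, J29:40, A3:50}

C7, E4, B10, B8, B27, B22, J2, B1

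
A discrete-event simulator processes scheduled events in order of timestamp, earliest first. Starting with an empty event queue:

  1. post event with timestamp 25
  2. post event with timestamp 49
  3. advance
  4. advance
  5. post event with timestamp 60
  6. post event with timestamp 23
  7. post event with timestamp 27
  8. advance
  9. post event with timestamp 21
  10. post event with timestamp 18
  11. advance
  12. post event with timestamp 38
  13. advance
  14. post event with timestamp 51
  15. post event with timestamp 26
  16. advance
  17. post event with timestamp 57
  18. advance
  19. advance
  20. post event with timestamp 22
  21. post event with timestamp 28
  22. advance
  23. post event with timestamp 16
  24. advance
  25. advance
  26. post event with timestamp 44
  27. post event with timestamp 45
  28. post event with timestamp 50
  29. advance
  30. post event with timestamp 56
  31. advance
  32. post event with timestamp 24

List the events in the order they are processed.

insert 25 → {25}
insert 49 → {25, 49}
advance → 25; now {49}
advance → 49; now {}
insert 60 → {60}
insert 23 → {23, 60}
insert 27 → {23, 27, 60}
advance → 23; now {27, 60}
insert 21 → {21, 27, 60}
insert 18 → {18, 21, 27, 60}
advance → 18; now {21, 27, 60}
insert 38 → {21, 27, 38, 60}
advance → 21; now {27, 38, 60}
insert 51 → {27, 38, 51, 60}
insert 26 → {26, 27, 38, 51, 60}
advance → 26; now {27, 38, 51, 60}
insert 57 → {27, 38, 51, 57, 60}
advance → 27; now {38, 51, 57, 60}
advance → 38; now {51, 57, 60}
insert 22 → {22, 51, 57, 60}
insert 28 → {22, 28, 51, 57, 60}
advance → 22; now {28, 51, 57, 60}
insert 16 → {16, 28, 51, 57, 60}
advance → 16; now {28, 51, 57, 60}
advance → 28; now {51, 57, 60}
insert 44 → {44, 51, 57, 60}
insert 45 → {44, 45, 51, 57, 60}
insert 50 → {44, 45, 50, 51, 57, 60}
advance → 44; now {45, 50, 51, 57, 60}
insert 56 → {45, 50, 51, 56, 57, 60}
advance → 45; now {50, 51, 56, 57, 60}
insert 24 → {24, 50, 51, 56, 57, 60}

[25, 49, 23, 18, 21, 26, 27, 38, 22, 16, 28, 44, 45]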